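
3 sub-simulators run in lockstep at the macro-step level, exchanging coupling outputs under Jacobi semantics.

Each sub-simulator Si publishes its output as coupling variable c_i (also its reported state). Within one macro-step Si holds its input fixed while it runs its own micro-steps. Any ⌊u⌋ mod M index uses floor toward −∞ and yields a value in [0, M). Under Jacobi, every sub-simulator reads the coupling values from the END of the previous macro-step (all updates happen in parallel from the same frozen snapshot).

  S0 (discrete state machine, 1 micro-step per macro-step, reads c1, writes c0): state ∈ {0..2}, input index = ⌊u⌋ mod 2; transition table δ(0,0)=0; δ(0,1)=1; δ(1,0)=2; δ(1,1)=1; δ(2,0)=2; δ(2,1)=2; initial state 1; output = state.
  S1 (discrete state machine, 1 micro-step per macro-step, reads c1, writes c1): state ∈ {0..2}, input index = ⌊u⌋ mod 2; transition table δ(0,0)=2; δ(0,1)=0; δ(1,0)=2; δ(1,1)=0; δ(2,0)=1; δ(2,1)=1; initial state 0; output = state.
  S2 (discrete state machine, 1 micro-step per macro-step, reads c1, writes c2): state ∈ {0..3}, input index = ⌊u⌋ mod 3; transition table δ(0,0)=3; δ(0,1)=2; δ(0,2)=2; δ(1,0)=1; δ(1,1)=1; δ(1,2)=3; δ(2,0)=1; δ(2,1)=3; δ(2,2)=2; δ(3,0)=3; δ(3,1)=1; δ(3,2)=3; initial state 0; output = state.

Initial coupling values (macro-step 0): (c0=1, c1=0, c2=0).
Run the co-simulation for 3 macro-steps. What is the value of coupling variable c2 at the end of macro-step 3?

macro 1: S0 reads c1=0 → after 1×micro: 2; S1 reads c1=0 → after 1×micro: 2; S2 reads c1=0 → after 1×micro: 3 ⇒ (c0=2, c1=2, c2=3)
macro 2: S0 reads c1=2 → after 1×micro: 2; S1 reads c1=2 → after 1×micro: 1; S2 reads c1=2 → after 1×micro: 3 ⇒ (c0=2, c1=1, c2=3)
macro 3: S0 reads c1=1 → after 1×micro: 2; S1 reads c1=1 → after 1×micro: 0; S2 reads c1=1 → after 1×micro: 1 ⇒ (c0=2, c1=0, c2=1)

c2 at macro-step 3 = 1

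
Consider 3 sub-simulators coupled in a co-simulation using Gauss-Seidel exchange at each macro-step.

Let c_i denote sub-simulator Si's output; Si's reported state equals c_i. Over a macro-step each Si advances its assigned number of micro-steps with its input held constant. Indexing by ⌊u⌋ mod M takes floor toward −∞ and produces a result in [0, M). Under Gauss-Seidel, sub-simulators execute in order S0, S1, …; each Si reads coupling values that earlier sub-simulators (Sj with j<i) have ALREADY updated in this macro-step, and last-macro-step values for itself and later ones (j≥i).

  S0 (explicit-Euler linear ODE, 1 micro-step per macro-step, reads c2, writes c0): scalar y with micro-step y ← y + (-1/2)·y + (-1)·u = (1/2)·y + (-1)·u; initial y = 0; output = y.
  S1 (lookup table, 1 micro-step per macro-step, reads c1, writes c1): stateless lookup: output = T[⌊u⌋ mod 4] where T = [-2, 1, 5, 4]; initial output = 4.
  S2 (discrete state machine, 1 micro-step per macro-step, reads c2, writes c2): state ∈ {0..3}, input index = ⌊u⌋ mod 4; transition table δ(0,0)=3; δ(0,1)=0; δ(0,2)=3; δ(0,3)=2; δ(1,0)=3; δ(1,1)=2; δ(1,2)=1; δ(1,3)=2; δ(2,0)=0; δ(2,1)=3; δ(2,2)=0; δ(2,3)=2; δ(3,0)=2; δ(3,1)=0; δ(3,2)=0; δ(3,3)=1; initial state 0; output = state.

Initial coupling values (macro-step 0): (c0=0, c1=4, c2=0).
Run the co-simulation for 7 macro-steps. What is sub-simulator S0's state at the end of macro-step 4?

S0 state at macro-step 4 = -13/4

macro 1: S0 reads c2=0 → after 1×micro: 0; S1 reads c1=4 → after 1×micro: -2; S2 reads c2=0 → after 1×micro: 3 ⇒ (c0=0, c1=-2, c2=3)
macro 2: S0 reads c2=3 → after 1×micro: -3; S1 reads c1=-2 → after 1×micro: 5; S2 reads c2=3 → after 1×micro: 1 ⇒ (c0=-3, c1=5, c2=1)
macro 3: S0 reads c2=1 → after 1×micro: -5/2; S1 reads c1=5 → after 1×micro: 1; S2 reads c2=1 → after 1×micro: 2 ⇒ (c0=-5/2, c1=1, c2=2)
macro 4: S0 reads c2=2 → after 1×micro: -13/4; S1 reads c1=1 → after 1×micro: 1; S2 reads c2=2 → after 1×micro: 0 ⇒ (c0=-13/4, c1=1, c2=0)
macro 5: S0 reads c2=0 → after 1×micro: -13/8; S1 reads c1=1 → after 1×micro: 1; S2 reads c2=0 → after 1×micro: 3 ⇒ (c0=-13/8, c1=1, c2=3)
macro 6: S0 reads c2=3 → after 1×micro: -61/16; S1 reads c1=1 → after 1×micro: 1; S2 reads c2=3 → after 1×micro: 1 ⇒ (c0=-61/16, c1=1, c2=1)
macro 7: S0 reads c2=1 → after 1×micro: -93/32; S1 reads c1=1 → after 1×micro: 1; S2 reads c2=1 → after 1×micro: 2 ⇒ (c0=-93/32, c1=1, c2=2)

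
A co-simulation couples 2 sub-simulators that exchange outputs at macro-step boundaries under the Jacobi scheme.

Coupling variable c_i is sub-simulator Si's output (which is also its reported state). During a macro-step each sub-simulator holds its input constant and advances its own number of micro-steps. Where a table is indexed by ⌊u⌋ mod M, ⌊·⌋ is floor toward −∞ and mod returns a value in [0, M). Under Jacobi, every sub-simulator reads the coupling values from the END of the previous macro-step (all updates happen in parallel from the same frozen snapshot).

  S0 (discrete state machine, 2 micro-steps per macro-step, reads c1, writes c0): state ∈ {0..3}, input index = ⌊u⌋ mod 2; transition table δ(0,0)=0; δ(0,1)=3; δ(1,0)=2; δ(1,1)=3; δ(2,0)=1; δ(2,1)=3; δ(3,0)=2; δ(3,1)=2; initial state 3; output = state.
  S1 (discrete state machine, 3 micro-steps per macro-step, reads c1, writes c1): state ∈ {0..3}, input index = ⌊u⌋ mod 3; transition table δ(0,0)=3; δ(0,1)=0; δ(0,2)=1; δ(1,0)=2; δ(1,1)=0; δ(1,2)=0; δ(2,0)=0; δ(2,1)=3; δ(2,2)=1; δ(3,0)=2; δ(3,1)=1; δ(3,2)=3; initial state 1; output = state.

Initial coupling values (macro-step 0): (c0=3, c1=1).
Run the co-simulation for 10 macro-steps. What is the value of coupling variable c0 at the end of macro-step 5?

macro 1: S0 reads c1=1 → after 2×micro: 3; S1 reads c1=1 → after 3×micro: 0 ⇒ (c0=3, c1=0)
macro 2: S0 reads c1=0 → after 2×micro: 1; S1 reads c1=0 → after 3×micro: 0 ⇒ (c0=1, c1=0)
macro 3: S0 reads c1=0 → after 2×micro: 1; S1 reads c1=0 → after 3×micro: 0 ⇒ (c0=1, c1=0)
macro 4: S0 reads c1=0 → after 2×micro: 1; S1 reads c1=0 → after 3×micro: 0 ⇒ (c0=1, c1=0)
macro 5: S0 reads c1=0 → after 2×micro: 1; S1 reads c1=0 → after 3×micro: 0 ⇒ (c0=1, c1=0)
macro 6: S0 reads c1=0 → after 2×micro: 1; S1 reads c1=0 → after 3×micro: 0 ⇒ (c0=1, c1=0)
macro 7: S0 reads c1=0 → after 2×micro: 1; S1 reads c1=0 → after 3×micro: 0 ⇒ (c0=1, c1=0)
macro 8: S0 reads c1=0 → after 2×micro: 1; S1 reads c1=0 → after 3×micro: 0 ⇒ (c0=1, c1=0)
macro 9: S0 reads c1=0 → after 2×micro: 1; S1 reads c1=0 → after 3×micro: 0 ⇒ (c0=1, c1=0)
macro 10: S0 reads c1=0 → after 2×micro: 1; S1 reads c1=0 → after 3×micro: 0 ⇒ (c0=1, c1=0)

c0 at macro-step 5 = 1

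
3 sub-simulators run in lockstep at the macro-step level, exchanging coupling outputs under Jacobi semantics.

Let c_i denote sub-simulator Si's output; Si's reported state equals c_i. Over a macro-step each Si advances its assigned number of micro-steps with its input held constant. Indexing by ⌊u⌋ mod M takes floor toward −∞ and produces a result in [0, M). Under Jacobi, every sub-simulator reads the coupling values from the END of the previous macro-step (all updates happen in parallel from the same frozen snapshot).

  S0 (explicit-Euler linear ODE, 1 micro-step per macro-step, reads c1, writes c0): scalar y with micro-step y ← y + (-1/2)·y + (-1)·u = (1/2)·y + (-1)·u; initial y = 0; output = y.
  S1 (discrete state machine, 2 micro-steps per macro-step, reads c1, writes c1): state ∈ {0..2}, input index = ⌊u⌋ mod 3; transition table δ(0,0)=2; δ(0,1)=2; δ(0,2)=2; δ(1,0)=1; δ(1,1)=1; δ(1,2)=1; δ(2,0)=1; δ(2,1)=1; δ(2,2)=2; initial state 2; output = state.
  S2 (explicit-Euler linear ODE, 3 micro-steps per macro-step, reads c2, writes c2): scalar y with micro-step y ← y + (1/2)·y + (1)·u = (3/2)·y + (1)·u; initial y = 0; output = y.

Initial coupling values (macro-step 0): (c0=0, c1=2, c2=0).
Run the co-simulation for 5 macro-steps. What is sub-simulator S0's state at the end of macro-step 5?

macro 1: S0 reads c1=2 → after 1×micro: -2; S1 reads c1=2 → after 2×micro: 2; S2 reads c2=0 → after 3×micro: 0 ⇒ (c0=-2, c1=2, c2=0)
macro 2: S0 reads c1=2 → after 1×micro: -3; S1 reads c1=2 → after 2×micro: 2; S2 reads c2=0 → after 3×micro: 0 ⇒ (c0=-3, c1=2, c2=0)
macro 3: S0 reads c1=2 → after 1×micro: -7/2; S1 reads c1=2 → after 2×micro: 2; S2 reads c2=0 → after 3×micro: 0 ⇒ (c0=-7/2, c1=2, c2=0)
macro 4: S0 reads c1=2 → after 1×micro: -15/4; S1 reads c1=2 → after 2×micro: 2; S2 reads c2=0 → after 3×micro: 0 ⇒ (c0=-15/4, c1=2, c2=0)
macro 5: S0 reads c1=2 → after 1×micro: -31/8; S1 reads c1=2 → after 2×micro: 2; S2 reads c2=0 → after 3×micro: 0 ⇒ (c0=-31/8, c1=2, c2=0)

S0 state at macro-step 5 = -31/8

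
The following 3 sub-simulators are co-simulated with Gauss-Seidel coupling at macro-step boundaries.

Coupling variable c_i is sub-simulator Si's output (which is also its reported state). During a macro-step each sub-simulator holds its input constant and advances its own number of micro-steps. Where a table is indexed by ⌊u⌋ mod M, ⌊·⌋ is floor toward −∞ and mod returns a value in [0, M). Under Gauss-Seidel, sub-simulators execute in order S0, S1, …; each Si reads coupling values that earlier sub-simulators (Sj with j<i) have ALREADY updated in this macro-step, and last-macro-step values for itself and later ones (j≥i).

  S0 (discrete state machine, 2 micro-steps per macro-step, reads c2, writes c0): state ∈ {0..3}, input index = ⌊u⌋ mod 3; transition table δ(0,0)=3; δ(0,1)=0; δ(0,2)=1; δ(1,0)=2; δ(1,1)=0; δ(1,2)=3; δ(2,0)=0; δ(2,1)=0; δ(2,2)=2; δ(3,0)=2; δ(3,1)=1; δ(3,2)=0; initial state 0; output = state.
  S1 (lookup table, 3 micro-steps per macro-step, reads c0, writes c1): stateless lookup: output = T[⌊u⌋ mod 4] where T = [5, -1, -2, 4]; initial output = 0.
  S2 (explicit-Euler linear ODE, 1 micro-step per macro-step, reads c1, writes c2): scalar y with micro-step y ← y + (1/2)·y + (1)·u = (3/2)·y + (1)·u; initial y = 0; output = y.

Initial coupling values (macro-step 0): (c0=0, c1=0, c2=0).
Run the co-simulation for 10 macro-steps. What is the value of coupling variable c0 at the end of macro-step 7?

macro 1: S0 reads c2=0 → after 2×micro: 2; S1 reads c0=2 → after 3×micro: -2; S2 reads c1=-2 → after 1×micro: -2 ⇒ (c0=2, c1=-2, c2=-2)
macro 2: S0 reads c2=-2 → after 2×micro: 0; S1 reads c0=0 → after 3×micro: 5; S2 reads c1=5 → after 1×micro: 2 ⇒ (c0=0, c1=5, c2=2)
macro 3: S0 reads c2=2 → after 2×micro: 3; S1 reads c0=3 → after 3×micro: 4; S2 reads c1=4 → after 1×micro: 7 ⇒ (c0=3, c1=4, c2=7)
macro 4: S0 reads c2=7 → after 2×micro: 0; S1 reads c0=0 → after 3×micro: 5; S2 reads c1=5 → after 1×micro: 31/2 ⇒ (c0=0, c1=5, c2=31/2)
macro 5: S0 reads c2=31/2 → after 2×micro: 2; S1 reads c0=2 → after 3×micro: -2; S2 reads c1=-2 → after 1×micro: 85/4 ⇒ (c0=2, c1=-2, c2=85/4)
macro 6: S0 reads c2=85/4 → after 2×micro: 3; S1 reads c0=3 → after 3×micro: 4; S2 reads c1=4 → after 1×micro: 287/8 ⇒ (c0=3, c1=4, c2=287/8)
macro 7: S0 reads c2=287/8 → after 2×micro: 1; S1 reads c0=1 → after 3×micro: -1; S2 reads c1=-1 → after 1×micro: 845/16 ⇒ (c0=1, c1=-1, c2=845/16)
macro 8: S0 reads c2=845/16 → after 2×micro: 0; S1 reads c0=0 → after 3×micro: 5; S2 reads c1=5 → after 1×micro: 2695/32 ⇒ (c0=0, c1=5, c2=2695/32)
macro 9: S0 reads c2=2695/32 → after 2×micro: 2; S1 reads c0=2 → after 3×micro: -2; S2 reads c1=-2 → after 1×micro: 7957/64 ⇒ (c0=2, c1=-2, c2=7957/64)
macro 10: S0 reads c2=7957/64 → after 2×micro: 0; S1 reads c0=0 → after 3×micro: 5; S2 reads c1=5 → after 1×micro: 24511/128 ⇒ (c0=0, c1=5, c2=24511/128)

c0 at macro-step 7 = 1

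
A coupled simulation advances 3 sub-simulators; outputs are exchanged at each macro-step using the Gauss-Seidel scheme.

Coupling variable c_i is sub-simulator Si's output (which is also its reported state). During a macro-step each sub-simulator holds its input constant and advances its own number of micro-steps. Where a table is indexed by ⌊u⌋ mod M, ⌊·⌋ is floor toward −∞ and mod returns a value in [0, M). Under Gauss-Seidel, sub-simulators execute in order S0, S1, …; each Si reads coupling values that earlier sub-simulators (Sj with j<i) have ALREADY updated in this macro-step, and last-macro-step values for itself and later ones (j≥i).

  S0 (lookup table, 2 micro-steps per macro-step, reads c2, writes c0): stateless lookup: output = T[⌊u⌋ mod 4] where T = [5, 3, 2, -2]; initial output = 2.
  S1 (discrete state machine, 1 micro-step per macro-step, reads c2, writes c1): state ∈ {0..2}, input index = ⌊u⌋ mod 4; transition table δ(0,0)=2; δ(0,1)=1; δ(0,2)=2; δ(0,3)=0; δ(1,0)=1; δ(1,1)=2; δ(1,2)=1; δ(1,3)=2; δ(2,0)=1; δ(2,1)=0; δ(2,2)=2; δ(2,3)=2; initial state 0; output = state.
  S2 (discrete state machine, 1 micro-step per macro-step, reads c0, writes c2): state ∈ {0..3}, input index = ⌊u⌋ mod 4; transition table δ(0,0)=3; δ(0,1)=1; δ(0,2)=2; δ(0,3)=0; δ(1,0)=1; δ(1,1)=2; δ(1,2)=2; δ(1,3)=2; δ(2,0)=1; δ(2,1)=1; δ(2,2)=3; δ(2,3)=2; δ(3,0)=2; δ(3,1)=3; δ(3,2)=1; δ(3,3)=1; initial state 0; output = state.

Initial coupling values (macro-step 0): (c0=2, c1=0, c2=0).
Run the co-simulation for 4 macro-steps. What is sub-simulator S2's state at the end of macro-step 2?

S2 state at macro-step 2 = 2

macro 1: S0 reads c2=0 → after 2×micro: 5; S1 reads c2=0 → after 1×micro: 2; S2 reads c0=5 → after 1×micro: 1 ⇒ (c0=5, c1=2, c2=1)
macro 2: S0 reads c2=1 → after 2×micro: 3; S1 reads c2=1 → after 1×micro: 0; S2 reads c0=3 → after 1×micro: 2 ⇒ (c0=3, c1=0, c2=2)
macro 3: S0 reads c2=2 → after 2×micro: 2; S1 reads c2=2 → after 1×micro: 2; S2 reads c0=2 → after 1×micro: 3 ⇒ (c0=2, c1=2, c2=3)
macro 4: S0 reads c2=3 → after 2×micro: -2; S1 reads c2=3 → after 1×micro: 2; S2 reads c0=-2 → after 1×micro: 1 ⇒ (c0=-2, c1=2, c2=1)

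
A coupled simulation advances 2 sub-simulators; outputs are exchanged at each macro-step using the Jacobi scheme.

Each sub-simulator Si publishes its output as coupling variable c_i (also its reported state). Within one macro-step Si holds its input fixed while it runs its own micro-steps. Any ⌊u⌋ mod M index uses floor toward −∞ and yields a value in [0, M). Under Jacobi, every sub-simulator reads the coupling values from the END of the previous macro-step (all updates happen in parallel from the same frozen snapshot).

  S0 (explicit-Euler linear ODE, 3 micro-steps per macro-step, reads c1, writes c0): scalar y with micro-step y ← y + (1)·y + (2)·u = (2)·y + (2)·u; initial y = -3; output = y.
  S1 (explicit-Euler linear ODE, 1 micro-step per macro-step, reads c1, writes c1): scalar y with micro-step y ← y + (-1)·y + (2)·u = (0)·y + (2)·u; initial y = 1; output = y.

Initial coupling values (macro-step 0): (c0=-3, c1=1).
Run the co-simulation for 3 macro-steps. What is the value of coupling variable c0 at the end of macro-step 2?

c0 at macro-step 2 = -52

macro 1: S0 reads c1=1 → after 3×micro: -10; S1 reads c1=1 → after 1×micro: 2 ⇒ (c0=-10, c1=2)
macro 2: S0 reads c1=2 → after 3×micro: -52; S1 reads c1=2 → after 1×micro: 4 ⇒ (c0=-52, c1=4)
macro 3: S0 reads c1=4 → after 3×micro: -360; S1 reads c1=4 → after 1×micro: 8 ⇒ (c0=-360, c1=8)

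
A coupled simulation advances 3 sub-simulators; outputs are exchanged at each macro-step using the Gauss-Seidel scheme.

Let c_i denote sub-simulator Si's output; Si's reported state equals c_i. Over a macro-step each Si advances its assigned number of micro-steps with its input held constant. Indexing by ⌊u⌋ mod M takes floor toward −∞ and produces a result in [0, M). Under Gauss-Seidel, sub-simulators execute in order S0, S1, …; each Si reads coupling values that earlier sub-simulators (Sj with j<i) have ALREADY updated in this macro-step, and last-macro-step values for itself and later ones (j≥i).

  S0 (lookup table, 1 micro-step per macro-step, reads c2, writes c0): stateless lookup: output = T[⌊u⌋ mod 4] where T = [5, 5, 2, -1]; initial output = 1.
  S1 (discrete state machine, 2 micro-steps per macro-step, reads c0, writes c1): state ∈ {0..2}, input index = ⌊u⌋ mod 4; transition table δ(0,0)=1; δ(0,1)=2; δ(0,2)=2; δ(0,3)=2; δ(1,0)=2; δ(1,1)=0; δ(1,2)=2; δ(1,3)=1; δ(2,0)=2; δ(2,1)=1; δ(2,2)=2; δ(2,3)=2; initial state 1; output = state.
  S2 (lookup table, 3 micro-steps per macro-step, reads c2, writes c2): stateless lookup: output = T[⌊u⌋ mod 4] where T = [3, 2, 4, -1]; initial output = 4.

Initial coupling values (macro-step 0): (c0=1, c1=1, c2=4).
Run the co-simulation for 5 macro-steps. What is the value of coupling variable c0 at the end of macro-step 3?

c0 at macro-step 3 = -1

macro 1: S0 reads c2=4 → after 1×micro: 5; S1 reads c0=5 → after 2×micro: 2; S2 reads c2=4 → after 3×micro: 3 ⇒ (c0=5, c1=2, c2=3)
macro 2: S0 reads c2=3 → after 1×micro: -1; S1 reads c0=-1 → after 2×micro: 2; S2 reads c2=3 → after 3×micro: -1 ⇒ (c0=-1, c1=2, c2=-1)
macro 3: S0 reads c2=-1 → after 1×micro: -1; S1 reads c0=-1 → after 2×micro: 2; S2 reads c2=-1 → after 3×micro: -1 ⇒ (c0=-1, c1=2, c2=-1)
macro 4: S0 reads c2=-1 → after 1×micro: -1; S1 reads c0=-1 → after 2×micro: 2; S2 reads c2=-1 → after 3×micro: -1 ⇒ (c0=-1, c1=2, c2=-1)
macro 5: S0 reads c2=-1 → after 1×micro: -1; S1 reads c0=-1 → after 2×micro: 2; S2 reads c2=-1 → after 3×micro: -1 ⇒ (c0=-1, c1=2, c2=-1)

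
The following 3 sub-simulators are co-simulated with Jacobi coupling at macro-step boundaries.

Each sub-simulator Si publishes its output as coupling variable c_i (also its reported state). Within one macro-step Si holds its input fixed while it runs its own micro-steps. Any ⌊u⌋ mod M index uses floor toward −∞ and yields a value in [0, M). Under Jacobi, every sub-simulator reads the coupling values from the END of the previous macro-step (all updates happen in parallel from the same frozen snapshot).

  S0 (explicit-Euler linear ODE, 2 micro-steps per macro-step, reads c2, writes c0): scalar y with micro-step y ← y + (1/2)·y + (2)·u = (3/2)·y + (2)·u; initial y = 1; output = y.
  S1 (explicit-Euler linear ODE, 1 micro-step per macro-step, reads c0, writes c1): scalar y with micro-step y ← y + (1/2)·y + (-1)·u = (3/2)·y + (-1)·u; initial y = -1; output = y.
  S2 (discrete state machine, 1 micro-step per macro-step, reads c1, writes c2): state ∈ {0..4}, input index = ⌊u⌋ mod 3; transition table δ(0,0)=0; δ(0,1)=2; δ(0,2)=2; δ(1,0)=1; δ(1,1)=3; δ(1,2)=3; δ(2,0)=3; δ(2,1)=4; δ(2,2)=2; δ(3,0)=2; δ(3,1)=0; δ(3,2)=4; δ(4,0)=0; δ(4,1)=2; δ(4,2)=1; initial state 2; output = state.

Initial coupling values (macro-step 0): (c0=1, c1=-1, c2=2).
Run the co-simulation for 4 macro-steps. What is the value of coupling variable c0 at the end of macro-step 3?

macro 1: S0 reads c2=2 → after 2×micro: 49/4; S1 reads c0=1 → after 1×micro: -5/2; S2 reads c1=-1 → after 1×micro: 2 ⇒ (c0=49/4, c1=-5/2, c2=2)
macro 2: S0 reads c2=2 → after 2×micro: 601/16; S1 reads c0=49/4 → after 1×micro: -16; S2 reads c1=-5/2 → after 1×micro: 3 ⇒ (c0=601/16, c1=-16, c2=3)
macro 3: S0 reads c2=3 → after 2×micro: 6369/64; S1 reads c0=601/16 → after 1×micro: -985/16; S2 reads c1=-16 → after 1×micro: 4 ⇒ (c0=6369/64, c1=-985/16, c2=4)
macro 4: S0 reads c2=4 → after 2×micro: 62441/256; S1 reads c0=6369/64 → after 1×micro: -12279/64; S2 reads c1=-985/16 → after 1×micro: 2 ⇒ (c0=62441/256, c1=-12279/64, c2=2)

c0 at macro-step 3 = 6369/64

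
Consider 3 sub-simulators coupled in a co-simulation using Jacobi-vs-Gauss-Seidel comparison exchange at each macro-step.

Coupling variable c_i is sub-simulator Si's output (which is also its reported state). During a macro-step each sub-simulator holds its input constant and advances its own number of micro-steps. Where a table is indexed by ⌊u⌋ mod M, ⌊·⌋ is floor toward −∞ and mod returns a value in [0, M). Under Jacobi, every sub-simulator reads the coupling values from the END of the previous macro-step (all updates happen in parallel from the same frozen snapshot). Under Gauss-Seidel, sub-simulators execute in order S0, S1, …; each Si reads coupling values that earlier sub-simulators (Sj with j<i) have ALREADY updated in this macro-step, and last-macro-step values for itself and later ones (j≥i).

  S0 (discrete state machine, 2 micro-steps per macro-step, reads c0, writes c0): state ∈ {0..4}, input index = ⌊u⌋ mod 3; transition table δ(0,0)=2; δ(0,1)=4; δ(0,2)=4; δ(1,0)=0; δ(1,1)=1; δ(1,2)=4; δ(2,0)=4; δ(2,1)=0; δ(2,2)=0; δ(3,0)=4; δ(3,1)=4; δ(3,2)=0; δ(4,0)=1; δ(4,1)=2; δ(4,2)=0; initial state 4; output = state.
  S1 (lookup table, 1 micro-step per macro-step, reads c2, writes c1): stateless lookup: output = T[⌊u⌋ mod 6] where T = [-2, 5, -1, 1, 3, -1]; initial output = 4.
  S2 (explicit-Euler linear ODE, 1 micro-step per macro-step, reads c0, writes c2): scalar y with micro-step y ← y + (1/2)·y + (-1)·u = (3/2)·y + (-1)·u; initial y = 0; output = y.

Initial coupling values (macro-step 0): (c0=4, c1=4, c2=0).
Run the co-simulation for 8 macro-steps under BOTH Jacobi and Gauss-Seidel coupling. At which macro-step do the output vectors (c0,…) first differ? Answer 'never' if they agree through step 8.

first divergence at macro-step: 1

[Jacobi] macro 1: S0 reads c0=4 → after 2×micro: 0; S1 reads c2=0 → after 1×micro: -2; S2 reads c0=4 → after 1×micro: -4 ⇒ (c0=0, c1=-2, c2=-4)
[Jacobi] macro 2: S0 reads c0=0 → after 2×micro: 4; S1 reads c2=-4 → after 1×micro: -1; S2 reads c0=0 → after 1×micro: -6 ⇒ (c0=4, c1=-1, c2=-6)
[Jacobi] macro 3: S0 reads c0=4 → after 2×micro: 0; S1 reads c2=-6 → after 1×micro: -2; S2 reads c0=4 → after 1×micro: -13 ⇒ (c0=0, c1=-2, c2=-13)
[Jacobi] macro 4: S0 reads c0=0 → after 2×micro: 4; S1 reads c2=-13 → after 1×micro: -1; S2 reads c0=0 → after 1×micro: -39/2 ⇒ (c0=4, c1=-1, c2=-39/2)
[Jacobi] macro 5: S0 reads c0=4 → after 2×micro: 0; S1 reads c2=-39/2 → after 1×micro: 3; S2 reads c0=4 → after 1×micro: -133/4 ⇒ (c0=0, c1=3, c2=-133/4)
[Jacobi] macro 6: S0 reads c0=0 → after 2×micro: 4; S1 reads c2=-133/4 → after 1×micro: -1; S2 reads c0=0 → after 1×micro: -399/8 ⇒ (c0=4, c1=-1, c2=-399/8)
[Jacobi] macro 7: S0 reads c0=4 → after 2×micro: 0; S1 reads c2=-399/8 → after 1×micro: 3; S2 reads c0=4 → after 1×micro: -1261/16 ⇒ (c0=0, c1=3, c2=-1261/16)
[Jacobi] macro 8: S0 reads c0=0 → after 2×micro: 4; S1 reads c2=-1261/16 → after 1×micro: -1; S2 reads c0=0 → after 1×micro: -3783/32 ⇒ (c0=4, c1=-1, c2=-3783/32)
[Gauss-Seidel] macro 1: S0 reads c0=4 → after 2×micro: 0; S1 reads c2=0 → after 1×micro: -2; S2 reads c0=0 → after 1×micro: 0 ⇒ (c0=0, c1=-2, c2=0)
[Gauss-Seidel] macro 2: S0 reads c0=0 → after 2×micro: 4; S1 reads c2=0 → after 1×micro: -2; S2 reads c0=4 → after 1×micro: -4 ⇒ (c0=4, c1=-2, c2=-4)
[Gauss-Seidel] macro 3: S0 reads c0=4 → after 2×micro: 0; S1 reads c2=-4 → after 1×micro: -1; S2 reads c0=0 → after 1×micro: -6 ⇒ (c0=0, c1=-1, c2=-6)
[Gauss-Seidel] macro 4: S0 reads c0=0 → after 2×micro: 4; S1 reads c2=-6 → after 1×micro: -2; S2 reads c0=4 → after 1×micro: -13 ⇒ (c0=4, c1=-2, c2=-13)
[Gauss-Seidel] macro 5: S0 reads c0=4 → after 2×micro: 0; S1 reads c2=-13 → after 1×micro: -1; S2 reads c0=0 → after 1×micro: -39/2 ⇒ (c0=0, c1=-1, c2=-39/2)
[Gauss-Seidel] macro 6: S0 reads c0=0 → after 2×micro: 4; S1 reads c2=-39/2 → after 1×micro: 3; S2 reads c0=4 → after 1×micro: -133/4 ⇒ (c0=4, c1=3, c2=-133/4)
[Gauss-Seidel] macro 7: S0 reads c0=4 → after 2×micro: 0; S1 reads c2=-133/4 → after 1×micro: -1; S2 reads c0=0 → after 1×micro: -399/8 ⇒ (c0=0, c1=-1, c2=-399/8)
[Gauss-Seidel] macro 8: S0 reads c0=0 → after 2×micro: 4; S1 reads c2=-399/8 → after 1×micro: 3; S2 reads c0=4 → after 1×micro: -1261/16 ⇒ (c0=4, c1=3, c2=-1261/16)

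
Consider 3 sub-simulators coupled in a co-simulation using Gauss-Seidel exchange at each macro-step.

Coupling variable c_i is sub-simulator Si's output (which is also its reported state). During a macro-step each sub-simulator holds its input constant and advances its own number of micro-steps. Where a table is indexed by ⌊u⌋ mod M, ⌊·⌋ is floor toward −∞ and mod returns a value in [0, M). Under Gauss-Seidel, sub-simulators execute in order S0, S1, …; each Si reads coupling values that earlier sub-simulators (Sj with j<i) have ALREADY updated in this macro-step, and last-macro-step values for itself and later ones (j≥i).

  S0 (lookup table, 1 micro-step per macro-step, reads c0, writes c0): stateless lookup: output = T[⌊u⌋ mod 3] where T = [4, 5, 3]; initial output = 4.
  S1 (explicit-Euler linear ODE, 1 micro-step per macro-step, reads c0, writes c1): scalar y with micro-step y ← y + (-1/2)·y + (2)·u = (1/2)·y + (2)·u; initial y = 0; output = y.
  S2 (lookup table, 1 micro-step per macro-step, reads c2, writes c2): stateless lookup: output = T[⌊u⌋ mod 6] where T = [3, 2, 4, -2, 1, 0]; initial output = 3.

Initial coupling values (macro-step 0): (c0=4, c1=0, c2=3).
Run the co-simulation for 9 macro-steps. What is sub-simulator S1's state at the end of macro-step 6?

macro 1: S0 reads c0=4 → after 1×micro: 5; S1 reads c0=5 → after 1×micro: 10; S2 reads c2=3 → after 1×micro: -2 ⇒ (c0=5, c1=10, c2=-2)
macro 2: S0 reads c0=5 → after 1×micro: 3; S1 reads c0=3 → after 1×micro: 11; S2 reads c2=-2 → after 1×micro: 1 ⇒ (c0=3, c1=11, c2=1)
macro 3: S0 reads c0=3 → after 1×micro: 4; S1 reads c0=4 → after 1×micro: 27/2; S2 reads c2=1 → after 1×micro: 2 ⇒ (c0=4, c1=27/2, c2=2)
macro 4: S0 reads c0=4 → after 1×micro: 5; S1 reads c0=5 → after 1×micro: 67/4; S2 reads c2=2 → after 1×micro: 4 ⇒ (c0=5, c1=67/4, c2=4)
macro 5: S0 reads c0=5 → after 1×micro: 3; S1 reads c0=3 → after 1×micro: 115/8; S2 reads c2=4 → after 1×micro: 1 ⇒ (c0=3, c1=115/8, c2=1)
macro 6: S0 reads c0=3 → after 1×micro: 4; S1 reads c0=4 → after 1×micro: 243/16; S2 reads c2=1 → after 1×micro: 2 ⇒ (c0=4, c1=243/16, c2=2)
macro 7: S0 reads c0=4 → after 1×micro: 5; S1 reads c0=5 → after 1×micro: 563/32; S2 reads c2=2 → after 1×micro: 4 ⇒ (c0=5, c1=563/32, c2=4)
macro 8: S0 reads c0=5 → after 1×micro: 3; S1 reads c0=3 → after 1×micro: 947/64; S2 reads c2=4 → after 1×micro: 1 ⇒ (c0=3, c1=947/64, c2=1)
macro 9: S0 reads c0=3 → after 1×micro: 4; S1 reads c0=4 → after 1×micro: 1971/128; S2 reads c2=1 → after 1×micro: 2 ⇒ (c0=4, c1=1971/128, c2=2)

S1 state at macro-step 6 = 243/16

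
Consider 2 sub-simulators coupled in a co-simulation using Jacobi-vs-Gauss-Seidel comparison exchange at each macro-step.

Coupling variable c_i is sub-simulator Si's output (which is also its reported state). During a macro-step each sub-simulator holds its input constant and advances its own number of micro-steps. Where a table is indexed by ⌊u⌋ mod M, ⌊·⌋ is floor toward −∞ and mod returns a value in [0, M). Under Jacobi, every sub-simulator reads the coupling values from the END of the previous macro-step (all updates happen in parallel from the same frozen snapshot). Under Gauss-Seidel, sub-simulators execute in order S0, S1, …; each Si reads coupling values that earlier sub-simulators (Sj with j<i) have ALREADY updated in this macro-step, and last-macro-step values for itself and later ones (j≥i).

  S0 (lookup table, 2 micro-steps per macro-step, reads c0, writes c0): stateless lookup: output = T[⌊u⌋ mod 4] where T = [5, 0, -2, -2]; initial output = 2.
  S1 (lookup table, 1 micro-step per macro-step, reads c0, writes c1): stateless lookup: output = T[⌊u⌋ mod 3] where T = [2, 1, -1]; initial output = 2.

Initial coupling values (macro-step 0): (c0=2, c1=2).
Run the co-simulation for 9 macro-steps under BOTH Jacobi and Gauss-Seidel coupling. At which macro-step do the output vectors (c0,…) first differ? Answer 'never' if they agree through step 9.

first divergence at macro-step: 1

[Jacobi] macro 1: S0 reads c0=2 → after 2×micro: -2; S1 reads c0=2 → after 1×micro: -1 ⇒ (c0=-2, c1=-1)
[Jacobi] macro 2: S0 reads c0=-2 → after 2×micro: -2; S1 reads c0=-2 → after 1×micro: 1 ⇒ (c0=-2, c1=1)
[Jacobi] macro 3: S0 reads c0=-2 → after 2×micro: -2; S1 reads c0=-2 → after 1×micro: 1 ⇒ (c0=-2, c1=1)
[Jacobi] macro 4: S0 reads c0=-2 → after 2×micro: -2; S1 reads c0=-2 → after 1×micro: 1 ⇒ (c0=-2, c1=1)
[Jacobi] macro 5: S0 reads c0=-2 → after 2×micro: -2; S1 reads c0=-2 → after 1×micro: 1 ⇒ (c0=-2, c1=1)
[Jacobi] macro 6: S0 reads c0=-2 → after 2×micro: -2; S1 reads c0=-2 → after 1×micro: 1 ⇒ (c0=-2, c1=1)
[Jacobi] macro 7: S0 reads c0=-2 → after 2×micro: -2; S1 reads c0=-2 → after 1×micro: 1 ⇒ (c0=-2, c1=1)
[Jacobi] macro 8: S0 reads c0=-2 → after 2×micro: -2; S1 reads c0=-2 → after 1×micro: 1 ⇒ (c0=-2, c1=1)
[Jacobi] macro 9: S0 reads c0=-2 → after 2×micro: -2; S1 reads c0=-2 → after 1×micro: 1 ⇒ (c0=-2, c1=1)
[Gauss-Seidel] macro 1: S0 reads c0=2 → after 2×micro: -2; S1 reads c0=-2 → after 1×micro: 1 ⇒ (c0=-2, c1=1)
[Gauss-Seidel] macro 2: S0 reads c0=-2 → after 2×micro: -2; S1 reads c0=-2 → after 1×micro: 1 ⇒ (c0=-2, c1=1)
[Gauss-Seidel] macro 3: S0 reads c0=-2 → after 2×micro: -2; S1 reads c0=-2 → after 1×micro: 1 ⇒ (c0=-2, c1=1)
[Gauss-Seidel] macro 4: S0 reads c0=-2 → after 2×micro: -2; S1 reads c0=-2 → after 1×micro: 1 ⇒ (c0=-2, c1=1)
[Gauss-Seidel] macro 5: S0 reads c0=-2 → after 2×micro: -2; S1 reads c0=-2 → after 1×micro: 1 ⇒ (c0=-2, c1=1)
[Gauss-Seidel] macro 6: S0 reads c0=-2 → after 2×micro: -2; S1 reads c0=-2 → after 1×micro: 1 ⇒ (c0=-2, c1=1)
[Gauss-Seidel] macro 7: S0 reads c0=-2 → after 2×micro: -2; S1 reads c0=-2 → after 1×micro: 1 ⇒ (c0=-2, c1=1)
[Gauss-Seidel] macro 8: S0 reads c0=-2 → after 2×micro: -2; S1 reads c0=-2 → after 1×micro: 1 ⇒ (c0=-2, c1=1)
[Gauss-Seidel] macro 9: S0 reads c0=-2 → after 2×micro: -2; S1 reads c0=-2 → after 1×micro: 1 ⇒ (c0=-2, c1=1)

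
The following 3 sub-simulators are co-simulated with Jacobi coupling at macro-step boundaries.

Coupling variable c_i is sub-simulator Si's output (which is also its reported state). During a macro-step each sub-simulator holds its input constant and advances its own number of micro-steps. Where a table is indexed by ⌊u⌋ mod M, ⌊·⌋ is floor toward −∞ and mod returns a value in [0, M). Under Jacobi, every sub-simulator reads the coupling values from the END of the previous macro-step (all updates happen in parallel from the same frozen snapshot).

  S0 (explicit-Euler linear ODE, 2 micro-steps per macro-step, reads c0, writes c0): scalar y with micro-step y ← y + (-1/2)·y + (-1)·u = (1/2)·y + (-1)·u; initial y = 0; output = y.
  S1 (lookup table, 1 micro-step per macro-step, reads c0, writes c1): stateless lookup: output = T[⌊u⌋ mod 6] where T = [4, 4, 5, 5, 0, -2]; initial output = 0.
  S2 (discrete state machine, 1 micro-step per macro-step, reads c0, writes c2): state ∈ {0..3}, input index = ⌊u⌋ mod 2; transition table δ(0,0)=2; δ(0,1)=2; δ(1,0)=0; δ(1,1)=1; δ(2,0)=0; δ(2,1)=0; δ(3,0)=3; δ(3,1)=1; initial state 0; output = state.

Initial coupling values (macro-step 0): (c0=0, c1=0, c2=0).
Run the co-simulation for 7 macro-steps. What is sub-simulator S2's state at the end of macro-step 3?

S2 state at macro-step 3 = 2

macro 1: S0 reads c0=0 → after 2×micro: 0; S1 reads c0=0 → after 1×micro: 4; S2 reads c0=0 → after 1×micro: 2 ⇒ (c0=0, c1=4, c2=2)
macro 2: S0 reads c0=0 → after 2×micro: 0; S1 reads c0=0 → after 1×micro: 4; S2 reads c0=0 → after 1×micro: 0 ⇒ (c0=0, c1=4, c2=0)
macro 3: S0 reads c0=0 → after 2×micro: 0; S1 reads c0=0 → after 1×micro: 4; S2 reads c0=0 → after 1×micro: 2 ⇒ (c0=0, c1=4, c2=2)
macro 4: S0 reads c0=0 → after 2×micro: 0; S1 reads c0=0 → after 1×micro: 4; S2 reads c0=0 → after 1×micro: 0 ⇒ (c0=0, c1=4, c2=0)
macro 5: S0 reads c0=0 → after 2×micro: 0; S1 reads c0=0 → after 1×micro: 4; S2 reads c0=0 → after 1×micro: 2 ⇒ (c0=0, c1=4, c2=2)
macro 6: S0 reads c0=0 → after 2×micro: 0; S1 reads c0=0 → after 1×micro: 4; S2 reads c0=0 → after 1×micro: 0 ⇒ (c0=0, c1=4, c2=0)
macro 7: S0 reads c0=0 → after 2×micro: 0; S1 reads c0=0 → after 1×micro: 4; S2 reads c0=0 → after 1×micro: 2 ⇒ (c0=0, c1=4, c2=2)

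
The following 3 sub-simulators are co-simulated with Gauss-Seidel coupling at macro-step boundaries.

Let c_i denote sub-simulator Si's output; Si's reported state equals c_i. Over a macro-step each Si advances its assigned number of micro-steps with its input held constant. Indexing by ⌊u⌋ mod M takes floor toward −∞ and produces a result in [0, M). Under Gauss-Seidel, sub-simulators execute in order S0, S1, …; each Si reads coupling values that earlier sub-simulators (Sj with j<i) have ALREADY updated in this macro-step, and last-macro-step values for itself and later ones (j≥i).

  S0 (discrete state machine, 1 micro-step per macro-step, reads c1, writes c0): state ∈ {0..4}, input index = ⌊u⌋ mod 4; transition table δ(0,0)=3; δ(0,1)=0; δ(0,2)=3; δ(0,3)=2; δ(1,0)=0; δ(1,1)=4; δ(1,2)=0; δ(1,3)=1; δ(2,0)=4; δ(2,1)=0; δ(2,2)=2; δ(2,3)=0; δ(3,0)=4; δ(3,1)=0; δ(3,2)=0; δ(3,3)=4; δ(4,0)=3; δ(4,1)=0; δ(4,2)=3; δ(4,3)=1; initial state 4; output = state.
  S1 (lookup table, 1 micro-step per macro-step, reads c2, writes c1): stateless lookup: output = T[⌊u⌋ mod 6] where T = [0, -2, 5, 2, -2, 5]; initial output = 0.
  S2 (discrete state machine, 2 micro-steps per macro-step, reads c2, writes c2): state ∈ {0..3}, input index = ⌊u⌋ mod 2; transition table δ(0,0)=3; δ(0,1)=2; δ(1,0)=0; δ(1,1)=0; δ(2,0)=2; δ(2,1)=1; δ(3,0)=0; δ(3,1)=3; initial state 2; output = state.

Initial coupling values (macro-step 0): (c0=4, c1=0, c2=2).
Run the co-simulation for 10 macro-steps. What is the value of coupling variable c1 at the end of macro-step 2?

c1 at macro-step 2 = 5

macro 1: S0 reads c1=0 → after 1×micro: 3; S1 reads c2=2 → after 1×micro: 5; S2 reads c2=2 → after 2×micro: 2 ⇒ (c0=3, c1=5, c2=2)
macro 2: S0 reads c1=5 → after 1×micro: 0; S1 reads c2=2 → after 1×micro: 5; S2 reads c2=2 → after 2×micro: 2 ⇒ (c0=0, c1=5, c2=2)
macro 3: S0 reads c1=5 → after 1×micro: 0; S1 reads c2=2 → after 1×micro: 5; S2 reads c2=2 → after 2×micro: 2 ⇒ (c0=0, c1=5, c2=2)
macro 4: S0 reads c1=5 → after 1×micro: 0; S1 reads c2=2 → after 1×micro: 5; S2 reads c2=2 → after 2×micro: 2 ⇒ (c0=0, c1=5, c2=2)
macro 5: S0 reads c1=5 → after 1×micro: 0; S1 reads c2=2 → after 1×micro: 5; S2 reads c2=2 → after 2×micro: 2 ⇒ (c0=0, c1=5, c2=2)
macro 6: S0 reads c1=5 → after 1×micro: 0; S1 reads c2=2 → after 1×micro: 5; S2 reads c2=2 → after 2×micro: 2 ⇒ (c0=0, c1=5, c2=2)
macro 7: S0 reads c1=5 → after 1×micro: 0; S1 reads c2=2 → after 1×micro: 5; S2 reads c2=2 → after 2×micro: 2 ⇒ (c0=0, c1=5, c2=2)
macro 8: S0 reads c1=5 → after 1×micro: 0; S1 reads c2=2 → after 1×micro: 5; S2 reads c2=2 → after 2×micro: 2 ⇒ (c0=0, c1=5, c2=2)
macro 9: S0 reads c1=5 → after 1×micro: 0; S1 reads c2=2 → after 1×micro: 5; S2 reads c2=2 → after 2×micro: 2 ⇒ (c0=0, c1=5, c2=2)
macro 10: S0 reads c1=5 → after 1×micro: 0; S1 reads c2=2 → after 1×micro: 5; S2 reads c2=2 → after 2×micro: 2 ⇒ (c0=0, c1=5, c2=2)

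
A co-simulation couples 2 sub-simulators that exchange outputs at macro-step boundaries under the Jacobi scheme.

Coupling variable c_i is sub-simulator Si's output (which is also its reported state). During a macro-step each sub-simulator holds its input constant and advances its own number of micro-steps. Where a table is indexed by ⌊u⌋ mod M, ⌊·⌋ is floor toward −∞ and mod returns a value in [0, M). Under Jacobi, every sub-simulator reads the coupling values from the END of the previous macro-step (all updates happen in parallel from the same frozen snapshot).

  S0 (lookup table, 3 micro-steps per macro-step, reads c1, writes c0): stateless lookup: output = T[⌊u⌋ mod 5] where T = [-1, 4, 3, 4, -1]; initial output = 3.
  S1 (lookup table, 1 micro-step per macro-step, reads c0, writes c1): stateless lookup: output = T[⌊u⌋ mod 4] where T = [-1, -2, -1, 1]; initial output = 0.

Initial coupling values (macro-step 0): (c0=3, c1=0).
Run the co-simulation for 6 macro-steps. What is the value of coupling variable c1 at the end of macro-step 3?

macro 1: S0 reads c1=0 → after 3×micro: -1; S1 reads c0=3 → after 1×micro: 1 ⇒ (c0=-1, c1=1)
macro 2: S0 reads c1=1 → after 3×micro: 4; S1 reads c0=-1 → after 1×micro: 1 ⇒ (c0=4, c1=1)
macro 3: S0 reads c1=1 → after 3×micro: 4; S1 reads c0=4 → after 1×micro: -1 ⇒ (c0=4, c1=-1)
macro 4: S0 reads c1=-1 → after 3×micro: -1; S1 reads c0=4 → after 1×micro: -1 ⇒ (c0=-1, c1=-1)
macro 5: S0 reads c1=-1 → after 3×micro: -1; S1 reads c0=-1 → after 1×micro: 1 ⇒ (c0=-1, c1=1)
macro 6: S0 reads c1=1 → after 3×micro: 4; S1 reads c0=-1 → after 1×micro: 1 ⇒ (c0=4, c1=1)

c1 at macro-step 3 = -1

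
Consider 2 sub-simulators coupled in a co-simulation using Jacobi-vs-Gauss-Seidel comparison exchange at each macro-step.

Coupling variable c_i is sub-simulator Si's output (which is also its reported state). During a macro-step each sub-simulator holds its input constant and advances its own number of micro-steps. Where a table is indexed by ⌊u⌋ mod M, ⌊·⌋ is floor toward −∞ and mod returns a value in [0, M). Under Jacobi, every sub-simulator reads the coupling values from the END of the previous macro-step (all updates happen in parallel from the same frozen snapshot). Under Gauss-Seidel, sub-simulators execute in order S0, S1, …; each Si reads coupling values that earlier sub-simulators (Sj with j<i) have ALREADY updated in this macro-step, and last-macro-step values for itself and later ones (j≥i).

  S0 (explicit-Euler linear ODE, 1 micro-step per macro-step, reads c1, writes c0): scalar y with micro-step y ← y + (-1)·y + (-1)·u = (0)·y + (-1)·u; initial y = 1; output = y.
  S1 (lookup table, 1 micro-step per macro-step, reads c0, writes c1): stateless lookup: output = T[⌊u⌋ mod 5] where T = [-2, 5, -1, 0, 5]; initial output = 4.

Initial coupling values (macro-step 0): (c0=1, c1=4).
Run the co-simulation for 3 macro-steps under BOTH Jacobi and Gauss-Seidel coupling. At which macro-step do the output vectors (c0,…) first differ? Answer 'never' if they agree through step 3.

first divergence at macro-step: 2

[Jacobi] macro 1: S0 reads c1=4 → after 1×micro: -4; S1 reads c0=1 → after 1×micro: 5 ⇒ (c0=-4, c1=5)
[Jacobi] macro 2: S0 reads c1=5 → after 1×micro: -5; S1 reads c0=-4 → after 1×micro: 5 ⇒ (c0=-5, c1=5)
[Jacobi] macro 3: S0 reads c1=5 → after 1×micro: -5; S1 reads c0=-5 → after 1×micro: -2 ⇒ (c0=-5, c1=-2)
[Gauss-Seidel] macro 1: S0 reads c1=4 → after 1×micro: -4; S1 reads c0=-4 → after 1×micro: 5 ⇒ (c0=-4, c1=5)
[Gauss-Seidel] macro 2: S0 reads c1=5 → after 1×micro: -5; S1 reads c0=-5 → after 1×micro: -2 ⇒ (c0=-5, c1=-2)
[Gauss-Seidel] macro 3: S0 reads c1=-2 → after 1×micro: 2; S1 reads c0=2 → after 1×micro: -1 ⇒ (c0=2, c1=-1)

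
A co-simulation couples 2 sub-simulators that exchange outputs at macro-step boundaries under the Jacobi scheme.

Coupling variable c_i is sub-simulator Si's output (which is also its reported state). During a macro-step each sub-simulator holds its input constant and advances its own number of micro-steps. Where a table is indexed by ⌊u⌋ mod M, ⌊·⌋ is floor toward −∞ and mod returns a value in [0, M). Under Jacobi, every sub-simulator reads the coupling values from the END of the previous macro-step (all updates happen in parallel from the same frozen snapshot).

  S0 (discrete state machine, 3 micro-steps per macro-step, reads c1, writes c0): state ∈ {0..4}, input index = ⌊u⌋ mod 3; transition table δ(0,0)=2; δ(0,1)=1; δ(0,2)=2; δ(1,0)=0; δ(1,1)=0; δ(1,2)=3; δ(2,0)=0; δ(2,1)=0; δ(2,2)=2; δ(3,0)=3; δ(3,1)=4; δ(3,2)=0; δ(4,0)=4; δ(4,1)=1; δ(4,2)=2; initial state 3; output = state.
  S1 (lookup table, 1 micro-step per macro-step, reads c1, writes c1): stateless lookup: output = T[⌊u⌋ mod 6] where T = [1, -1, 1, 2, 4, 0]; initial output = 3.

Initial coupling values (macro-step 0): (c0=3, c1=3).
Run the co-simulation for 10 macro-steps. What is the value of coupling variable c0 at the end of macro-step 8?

c0 at macro-step 8 = 0

macro 1: S0 reads c1=3 → after 3×micro: 3; S1 reads c1=3 → after 1×micro: 2 ⇒ (c0=3, c1=2)
macro 2: S0 reads c1=2 → after 3×micro: 2; S1 reads c1=2 → after 1×micro: 1 ⇒ (c0=2, c1=1)
macro 3: S0 reads c1=1 → after 3×micro: 0; S1 reads c1=1 → after 1×micro: -1 ⇒ (c0=0, c1=-1)
macro 4: S0 reads c1=-1 → after 3×micro: 2; S1 reads c1=-1 → after 1×micro: 0 ⇒ (c0=2, c1=0)
macro 5: S0 reads c1=0 → after 3×micro: 0; S1 reads c1=0 → after 1×micro: 1 ⇒ (c0=0, c1=1)
macro 6: S0 reads c1=1 → after 3×micro: 1; S1 reads c1=1 → after 1×micro: -1 ⇒ (c0=1, c1=-1)
macro 7: S0 reads c1=-1 → after 3×micro: 2; S1 reads c1=-1 → after 1×micro: 0 ⇒ (c0=2, c1=0)
macro 8: S0 reads c1=0 → after 3×micro: 0; S1 reads c1=0 → after 1×micro: 1 ⇒ (c0=0, c1=1)
macro 9: S0 reads c1=1 → after 3×micro: 1; S1 reads c1=1 → after 1×micro: -1 ⇒ (c0=1, c1=-1)
macro 10: S0 reads c1=-1 → after 3×micro: 2; S1 reads c1=-1 → after 1×micro: 0 ⇒ (c0=2, c1=0)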